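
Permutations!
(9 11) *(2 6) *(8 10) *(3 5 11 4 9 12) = (2 6)(3 5 11 12)(4 9)(8 10) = [0, 1, 6, 5, 9, 11, 2, 7, 10, 4, 8, 12, 3]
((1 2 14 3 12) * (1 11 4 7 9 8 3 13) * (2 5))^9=(1 13 14 2 5)(3 11 7 8 12 4 9)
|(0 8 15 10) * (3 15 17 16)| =|(0 8 17 16 3 15 10)| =7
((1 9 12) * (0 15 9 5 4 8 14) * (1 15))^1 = (0 1 5 4 8 14)(9 12 15)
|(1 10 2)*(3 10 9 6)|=6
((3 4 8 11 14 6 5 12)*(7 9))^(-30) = ((3 4 8 11 14 6 5 12)(7 9))^(-30) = (3 8 14 5)(4 11 6 12)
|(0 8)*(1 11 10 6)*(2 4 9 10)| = 14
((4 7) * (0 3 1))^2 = ((0 3 1)(4 7))^2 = (7)(0 1 3)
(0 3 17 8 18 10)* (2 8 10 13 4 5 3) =(0 2 8 18 13 4 5 3 17 10) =[2, 1, 8, 17, 5, 3, 6, 7, 18, 9, 0, 11, 12, 4, 14, 15, 16, 10, 13]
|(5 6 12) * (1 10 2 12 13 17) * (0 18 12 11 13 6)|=12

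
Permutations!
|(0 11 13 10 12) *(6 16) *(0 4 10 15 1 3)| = 6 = |(0 11 13 15 1 3)(4 10 12)(6 16)|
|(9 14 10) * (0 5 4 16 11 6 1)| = 21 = |(0 5 4 16 11 6 1)(9 14 10)|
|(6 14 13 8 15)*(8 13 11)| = 5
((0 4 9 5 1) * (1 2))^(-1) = ((0 4 9 5 2 1))^(-1) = (0 1 2 5 9 4)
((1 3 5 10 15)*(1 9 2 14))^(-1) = ((1 3 5 10 15 9 2 14))^(-1) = (1 14 2 9 15 10 5 3)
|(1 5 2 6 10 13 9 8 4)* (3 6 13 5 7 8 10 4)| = |(1 7 8 3 6 4)(2 13 9 10 5)| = 30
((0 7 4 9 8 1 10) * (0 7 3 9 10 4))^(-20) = ((0 3 9 8 1 4 10 7))^(-20) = (0 1)(3 4)(7 8)(9 10)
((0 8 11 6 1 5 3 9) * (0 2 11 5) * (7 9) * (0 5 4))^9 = ((0 8 4)(1 5 3 7 9 2 11 6))^9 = (1 5 3 7 9 2 11 6)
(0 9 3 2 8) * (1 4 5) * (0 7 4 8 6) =[9, 8, 6, 2, 5, 1, 0, 4, 7, 3] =(0 9 3 2 6)(1 8 7 4 5)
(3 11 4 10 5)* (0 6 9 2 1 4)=(0 6 9 2 1 4 10 5 3 11)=[6, 4, 1, 11, 10, 3, 9, 7, 8, 2, 5, 0]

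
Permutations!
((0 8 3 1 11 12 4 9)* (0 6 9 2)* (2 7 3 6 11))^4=(0 11 3 8 12 1 6 4 2 9 7)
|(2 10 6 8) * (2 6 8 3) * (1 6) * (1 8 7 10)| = 4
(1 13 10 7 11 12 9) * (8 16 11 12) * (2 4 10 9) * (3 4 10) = (1 13 9)(2 10 7 12)(3 4)(8 16 11) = [0, 13, 10, 4, 3, 5, 6, 12, 16, 1, 7, 8, 2, 9, 14, 15, 11]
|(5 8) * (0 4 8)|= 4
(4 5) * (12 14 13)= (4 5)(12 14 13)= [0, 1, 2, 3, 5, 4, 6, 7, 8, 9, 10, 11, 14, 12, 13]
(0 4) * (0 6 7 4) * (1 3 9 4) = (1 3 9 4 6 7) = [0, 3, 2, 9, 6, 5, 7, 1, 8, 4]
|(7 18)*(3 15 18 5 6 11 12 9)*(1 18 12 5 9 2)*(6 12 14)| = 12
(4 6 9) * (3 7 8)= (3 7 8)(4 6 9)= [0, 1, 2, 7, 6, 5, 9, 8, 3, 4]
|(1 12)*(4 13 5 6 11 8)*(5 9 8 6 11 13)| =14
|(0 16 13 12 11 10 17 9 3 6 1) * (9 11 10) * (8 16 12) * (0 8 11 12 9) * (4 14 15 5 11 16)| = 66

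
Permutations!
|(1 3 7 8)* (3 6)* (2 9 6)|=|(1 2 9 6 3 7 8)|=7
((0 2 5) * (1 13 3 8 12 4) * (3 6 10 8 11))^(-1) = ((0 2 5)(1 13 6 10 8 12 4)(3 11))^(-1) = (0 5 2)(1 4 12 8 10 6 13)(3 11)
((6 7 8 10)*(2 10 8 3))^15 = (10)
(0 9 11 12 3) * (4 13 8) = [9, 1, 2, 0, 13, 5, 6, 7, 4, 11, 10, 12, 3, 8] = (0 9 11 12 3)(4 13 8)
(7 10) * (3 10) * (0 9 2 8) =(0 9 2 8)(3 10 7) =[9, 1, 8, 10, 4, 5, 6, 3, 0, 2, 7]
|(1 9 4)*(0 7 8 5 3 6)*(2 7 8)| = |(0 8 5 3 6)(1 9 4)(2 7)| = 30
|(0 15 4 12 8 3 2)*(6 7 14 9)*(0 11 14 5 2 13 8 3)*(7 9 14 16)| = 70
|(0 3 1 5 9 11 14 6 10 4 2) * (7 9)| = |(0 3 1 5 7 9 11 14 6 10 4 2)| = 12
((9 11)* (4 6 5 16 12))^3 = ((4 6 5 16 12)(9 11))^3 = (4 16 6 12 5)(9 11)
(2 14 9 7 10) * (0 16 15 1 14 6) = (0 16 15 1 14 9 7 10 2 6) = [16, 14, 6, 3, 4, 5, 0, 10, 8, 7, 2, 11, 12, 13, 9, 1, 15]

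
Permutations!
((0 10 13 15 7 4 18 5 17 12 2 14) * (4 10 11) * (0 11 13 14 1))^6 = (0 11 2 10 17 15 18)(1 14 12 7 5 13 4)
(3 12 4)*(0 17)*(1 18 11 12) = (0 17)(1 18 11 12 4 3) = [17, 18, 2, 1, 3, 5, 6, 7, 8, 9, 10, 12, 4, 13, 14, 15, 16, 0, 11]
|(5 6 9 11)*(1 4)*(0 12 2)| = |(0 12 2)(1 4)(5 6 9 11)| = 12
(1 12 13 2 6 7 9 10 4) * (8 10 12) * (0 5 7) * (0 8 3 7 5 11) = (0 11)(1 3 7 9 12 13 2 6 8 10 4) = [11, 3, 6, 7, 1, 5, 8, 9, 10, 12, 4, 0, 13, 2]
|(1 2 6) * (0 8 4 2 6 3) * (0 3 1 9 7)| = 8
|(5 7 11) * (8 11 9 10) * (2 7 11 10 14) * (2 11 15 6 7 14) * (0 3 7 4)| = |(0 3 7 9 2 14 11 5 15 6 4)(8 10)| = 22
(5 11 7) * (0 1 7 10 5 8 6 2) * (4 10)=(0 1 7 8 6 2)(4 10 5 11)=[1, 7, 0, 3, 10, 11, 2, 8, 6, 9, 5, 4]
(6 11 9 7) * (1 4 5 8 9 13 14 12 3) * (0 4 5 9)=(0 4 9 7 6 11 13 14 12 3 1 5 8)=[4, 5, 2, 1, 9, 8, 11, 6, 0, 7, 10, 13, 3, 14, 12]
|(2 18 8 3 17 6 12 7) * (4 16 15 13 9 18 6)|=36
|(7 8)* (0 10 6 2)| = |(0 10 6 2)(7 8)| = 4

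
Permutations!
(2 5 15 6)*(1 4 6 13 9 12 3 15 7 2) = (1 4 6)(2 5 7)(3 15 13 9 12) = [0, 4, 5, 15, 6, 7, 1, 2, 8, 12, 10, 11, 3, 9, 14, 13]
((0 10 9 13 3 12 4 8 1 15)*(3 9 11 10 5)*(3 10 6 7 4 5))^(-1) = ((0 3 12 5 10 11 6 7 4 8 1 15)(9 13))^(-1) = (0 15 1 8 4 7 6 11 10 5 12 3)(9 13)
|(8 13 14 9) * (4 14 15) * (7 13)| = |(4 14 9 8 7 13 15)| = 7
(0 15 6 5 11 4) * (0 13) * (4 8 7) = (0 15 6 5 11 8 7 4 13) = [15, 1, 2, 3, 13, 11, 5, 4, 7, 9, 10, 8, 12, 0, 14, 6]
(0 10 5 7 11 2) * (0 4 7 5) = (0 10)(2 4 7 11) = [10, 1, 4, 3, 7, 5, 6, 11, 8, 9, 0, 2]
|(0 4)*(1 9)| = |(0 4)(1 9)| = 2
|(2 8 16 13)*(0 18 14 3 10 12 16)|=10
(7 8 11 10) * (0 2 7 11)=(0 2 7 8)(10 11)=[2, 1, 7, 3, 4, 5, 6, 8, 0, 9, 11, 10]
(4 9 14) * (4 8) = (4 9 14 8) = [0, 1, 2, 3, 9, 5, 6, 7, 4, 14, 10, 11, 12, 13, 8]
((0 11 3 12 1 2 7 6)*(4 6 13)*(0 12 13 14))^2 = (0 3 4 12 2 14 11 13 6 1 7)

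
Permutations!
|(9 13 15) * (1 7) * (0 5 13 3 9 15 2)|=|(15)(0 5 13 2)(1 7)(3 9)|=4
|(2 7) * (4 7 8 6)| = 5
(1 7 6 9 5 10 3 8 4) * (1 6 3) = (1 7 3 8 4 6 9 5 10) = [0, 7, 2, 8, 6, 10, 9, 3, 4, 5, 1]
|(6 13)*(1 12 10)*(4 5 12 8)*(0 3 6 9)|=30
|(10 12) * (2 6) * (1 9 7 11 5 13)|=6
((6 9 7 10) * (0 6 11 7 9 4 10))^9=(0 10)(4 7)(6 11)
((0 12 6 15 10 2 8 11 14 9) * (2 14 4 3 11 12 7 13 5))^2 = (0 13 2 12 15 14)(3 4 11)(5 8 6 10 9 7)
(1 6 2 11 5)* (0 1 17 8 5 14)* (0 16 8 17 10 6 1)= (17)(2 11 14 16 8 5 10 6)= [0, 1, 11, 3, 4, 10, 2, 7, 5, 9, 6, 14, 12, 13, 16, 15, 8, 17]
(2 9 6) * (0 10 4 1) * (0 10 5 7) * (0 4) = (0 5 7 4 1 10)(2 9 6) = [5, 10, 9, 3, 1, 7, 2, 4, 8, 6, 0]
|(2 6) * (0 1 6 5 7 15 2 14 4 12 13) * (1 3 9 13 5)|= 36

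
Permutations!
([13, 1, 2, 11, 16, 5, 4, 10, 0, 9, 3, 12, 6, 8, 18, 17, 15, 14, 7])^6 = [0, 1, 2, 15, 7, 5, 18, 4, 8, 9, 16, 17, 14, 13, 12, 3, 10, 11, 6]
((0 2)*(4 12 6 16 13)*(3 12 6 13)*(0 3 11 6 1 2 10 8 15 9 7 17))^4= ((0 10 8 15 9 7 17)(1 2 3 12 13 4)(6 16 11))^4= (0 9 10 7 8 17 15)(1 13 3)(2 4 12)(6 16 11)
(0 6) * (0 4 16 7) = (0 6 4 16 7) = [6, 1, 2, 3, 16, 5, 4, 0, 8, 9, 10, 11, 12, 13, 14, 15, 7]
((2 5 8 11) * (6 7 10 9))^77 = (2 5 8 11)(6 7 10 9)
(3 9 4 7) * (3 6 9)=(4 7 6 9)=[0, 1, 2, 3, 7, 5, 9, 6, 8, 4]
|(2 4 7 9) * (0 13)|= 4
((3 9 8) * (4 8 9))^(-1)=((9)(3 4 8))^(-1)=(9)(3 8 4)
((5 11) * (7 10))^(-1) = (5 11)(7 10)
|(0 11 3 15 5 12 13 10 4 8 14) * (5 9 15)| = 10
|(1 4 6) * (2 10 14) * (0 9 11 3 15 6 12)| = |(0 9 11 3 15 6 1 4 12)(2 10 14)| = 9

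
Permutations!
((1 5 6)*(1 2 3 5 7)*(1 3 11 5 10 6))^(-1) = ((1 7 3 10 6 2 11 5))^(-1) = (1 5 11 2 6 10 3 7)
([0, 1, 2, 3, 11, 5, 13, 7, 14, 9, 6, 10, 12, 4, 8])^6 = (14)(4 11 10 6 13)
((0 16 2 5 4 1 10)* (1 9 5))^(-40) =((0 16 2 1 10)(4 9 5))^(-40) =(16)(4 5 9)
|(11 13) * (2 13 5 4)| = 5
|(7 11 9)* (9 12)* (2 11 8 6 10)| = 8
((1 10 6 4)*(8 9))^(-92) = (10)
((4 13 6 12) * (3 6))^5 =(13)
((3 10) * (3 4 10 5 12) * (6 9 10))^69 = (12)(4 6 9 10)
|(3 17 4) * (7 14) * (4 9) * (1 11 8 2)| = 4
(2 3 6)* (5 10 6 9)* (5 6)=(2 3 9 6)(5 10)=[0, 1, 3, 9, 4, 10, 2, 7, 8, 6, 5]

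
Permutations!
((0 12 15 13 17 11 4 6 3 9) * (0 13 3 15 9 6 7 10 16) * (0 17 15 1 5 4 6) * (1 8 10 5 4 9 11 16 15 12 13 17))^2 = (0 12 6 10 3 13 11 8 15)(1 7 9 16 4 5 17)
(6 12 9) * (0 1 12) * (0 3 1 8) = (0 8)(1 12 9 6 3) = [8, 12, 2, 1, 4, 5, 3, 7, 0, 6, 10, 11, 9]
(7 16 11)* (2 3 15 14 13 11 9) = (2 3 15 14 13 11 7 16 9) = [0, 1, 3, 15, 4, 5, 6, 16, 8, 2, 10, 7, 12, 11, 13, 14, 9]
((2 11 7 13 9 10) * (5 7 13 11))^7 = ((2 5 7 11 13 9 10))^7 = (13)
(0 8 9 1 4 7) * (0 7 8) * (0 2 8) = [2, 4, 8, 3, 0, 5, 6, 7, 9, 1] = (0 2 8 9 1 4)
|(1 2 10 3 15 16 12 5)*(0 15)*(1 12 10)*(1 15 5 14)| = |(0 5 12 14 1 2 15 16 10 3)| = 10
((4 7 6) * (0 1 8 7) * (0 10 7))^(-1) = (0 8 1)(4 6 7 10)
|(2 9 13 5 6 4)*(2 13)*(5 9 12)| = |(2 12 5 6 4 13 9)| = 7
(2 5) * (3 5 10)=(2 10 3 5)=[0, 1, 10, 5, 4, 2, 6, 7, 8, 9, 3]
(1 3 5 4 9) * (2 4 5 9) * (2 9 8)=[0, 3, 4, 8, 9, 5, 6, 7, 2, 1]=(1 3 8 2 4 9)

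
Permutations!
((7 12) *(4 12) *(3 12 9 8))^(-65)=((3 12 7 4 9 8))^(-65)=(3 12 7 4 9 8)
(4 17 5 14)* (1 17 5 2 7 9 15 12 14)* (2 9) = (1 17 9 15 12 14 4 5)(2 7) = [0, 17, 7, 3, 5, 1, 6, 2, 8, 15, 10, 11, 14, 13, 4, 12, 16, 9]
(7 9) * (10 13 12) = (7 9)(10 13 12) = [0, 1, 2, 3, 4, 5, 6, 9, 8, 7, 13, 11, 10, 12]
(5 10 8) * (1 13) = (1 13)(5 10 8) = [0, 13, 2, 3, 4, 10, 6, 7, 5, 9, 8, 11, 12, 1]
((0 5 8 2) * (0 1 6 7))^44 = ((0 5 8 2 1 6 7))^44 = (0 8 1 7 5 2 6)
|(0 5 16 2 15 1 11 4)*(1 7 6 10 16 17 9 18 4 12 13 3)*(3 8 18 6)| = 18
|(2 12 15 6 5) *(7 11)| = 10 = |(2 12 15 6 5)(7 11)|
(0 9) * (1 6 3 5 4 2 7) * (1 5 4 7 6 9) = (0 1 9)(2 6 3 4)(5 7) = [1, 9, 6, 4, 2, 7, 3, 5, 8, 0]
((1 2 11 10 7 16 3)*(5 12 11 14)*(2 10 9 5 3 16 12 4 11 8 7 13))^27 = ((16)(1 10 13 2 14 3)(4 11 9 5)(7 12 8))^27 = (16)(1 2)(3 13)(4 5 9 11)(10 14)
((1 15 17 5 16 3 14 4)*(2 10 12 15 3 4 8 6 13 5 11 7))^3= (1 8 5)(2 15 7 12 11 10 17)(3 6 16)(4 14 13)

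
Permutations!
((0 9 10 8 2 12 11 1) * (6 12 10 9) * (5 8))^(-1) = (0 1 11 12 6)(2 8 5 10)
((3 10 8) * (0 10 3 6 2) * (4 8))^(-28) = ((0 10 4 8 6 2))^(-28) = (0 4 6)(2 10 8)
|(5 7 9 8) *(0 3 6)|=12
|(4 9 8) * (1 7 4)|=5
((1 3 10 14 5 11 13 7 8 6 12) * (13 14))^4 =(1 7)(3 8)(5 11 14)(6 10)(12 13)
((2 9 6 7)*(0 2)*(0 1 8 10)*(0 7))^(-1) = ((0 2 9 6)(1 8 10 7))^(-1) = (0 6 9 2)(1 7 10 8)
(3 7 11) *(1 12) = (1 12)(3 7 11) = [0, 12, 2, 7, 4, 5, 6, 11, 8, 9, 10, 3, 1]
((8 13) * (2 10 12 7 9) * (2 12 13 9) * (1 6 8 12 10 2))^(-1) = (1 7 12 13 10 9 8 6)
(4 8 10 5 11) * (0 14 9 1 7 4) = (0 14 9 1 7 4 8 10 5 11) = [14, 7, 2, 3, 8, 11, 6, 4, 10, 1, 5, 0, 12, 13, 9]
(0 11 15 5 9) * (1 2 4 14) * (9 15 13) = (0 11 13 9)(1 2 4 14)(5 15) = [11, 2, 4, 3, 14, 15, 6, 7, 8, 0, 10, 13, 12, 9, 1, 5]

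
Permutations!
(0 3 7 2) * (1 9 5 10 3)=[1, 9, 0, 7, 4, 10, 6, 2, 8, 5, 3]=(0 1 9 5 10 3 7 2)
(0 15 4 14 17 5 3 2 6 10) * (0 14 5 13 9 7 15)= (2 6 10 14 17 13 9 7 15 4 5 3)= [0, 1, 6, 2, 5, 3, 10, 15, 8, 7, 14, 11, 12, 9, 17, 4, 16, 13]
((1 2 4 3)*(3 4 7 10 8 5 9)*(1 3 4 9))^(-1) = (1 5 8 10 7 2)(4 9)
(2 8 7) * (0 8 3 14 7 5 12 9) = (0 8 5 12 9)(2 3 14 7) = [8, 1, 3, 14, 4, 12, 6, 2, 5, 0, 10, 11, 9, 13, 7]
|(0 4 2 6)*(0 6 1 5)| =|(6)(0 4 2 1 5)| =5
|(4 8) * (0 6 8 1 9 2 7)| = |(0 6 8 4 1 9 2 7)| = 8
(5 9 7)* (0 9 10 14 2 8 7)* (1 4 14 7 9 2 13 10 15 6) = (0 2 8 9)(1 4 14 13 10 7 5 15 6) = [2, 4, 8, 3, 14, 15, 1, 5, 9, 0, 7, 11, 12, 10, 13, 6]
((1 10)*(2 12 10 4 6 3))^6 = (1 10 12 2 3 6 4)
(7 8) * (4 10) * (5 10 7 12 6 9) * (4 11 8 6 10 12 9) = [0, 1, 2, 3, 7, 12, 4, 6, 9, 5, 11, 8, 10] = (4 7 6)(5 12 10 11 8 9)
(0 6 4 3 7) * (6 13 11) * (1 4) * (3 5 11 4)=(0 13 4 5 11 6 1 3 7)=[13, 3, 2, 7, 5, 11, 1, 0, 8, 9, 10, 6, 12, 4]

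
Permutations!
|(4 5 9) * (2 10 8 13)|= 12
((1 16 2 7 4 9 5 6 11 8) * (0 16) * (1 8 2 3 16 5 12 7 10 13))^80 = (16)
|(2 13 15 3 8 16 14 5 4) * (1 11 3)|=|(1 11 3 8 16 14 5 4 2 13 15)|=11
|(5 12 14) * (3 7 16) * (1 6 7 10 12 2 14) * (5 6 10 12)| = 10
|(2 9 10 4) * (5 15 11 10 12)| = |(2 9 12 5 15 11 10 4)| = 8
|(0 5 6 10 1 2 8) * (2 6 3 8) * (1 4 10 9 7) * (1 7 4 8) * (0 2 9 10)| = 10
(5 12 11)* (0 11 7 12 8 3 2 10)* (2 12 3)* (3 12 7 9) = [11, 1, 10, 7, 4, 8, 6, 12, 2, 3, 0, 5, 9] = (0 11 5 8 2 10)(3 7 12 9)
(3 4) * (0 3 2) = (0 3 4 2) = [3, 1, 0, 4, 2]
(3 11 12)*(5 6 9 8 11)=(3 5 6 9 8 11 12)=[0, 1, 2, 5, 4, 6, 9, 7, 11, 8, 10, 12, 3]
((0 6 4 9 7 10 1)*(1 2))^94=((0 6 4 9 7 10 2 1))^94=(0 2 7 4)(1 10 9 6)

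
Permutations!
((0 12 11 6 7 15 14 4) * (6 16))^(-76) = (0 7 12 15 11 14 16 4 6)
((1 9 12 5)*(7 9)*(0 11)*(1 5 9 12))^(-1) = ((0 11)(1 7 12 9))^(-1) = (0 11)(1 9 12 7)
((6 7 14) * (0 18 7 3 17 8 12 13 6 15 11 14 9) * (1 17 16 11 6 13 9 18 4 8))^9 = ((0 4 8 12 9)(1 17)(3 16 11 14 15 6)(7 18))^9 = (0 9 12 8 4)(1 17)(3 14)(6 11)(7 18)(15 16)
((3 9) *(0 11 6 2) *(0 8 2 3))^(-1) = (0 9 3 6 11)(2 8)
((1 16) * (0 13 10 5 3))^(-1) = ((0 13 10 5 3)(1 16))^(-1) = (0 3 5 10 13)(1 16)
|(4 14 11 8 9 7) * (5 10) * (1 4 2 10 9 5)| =|(1 4 14 11 8 5 9 7 2 10)| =10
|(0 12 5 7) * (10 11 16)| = 12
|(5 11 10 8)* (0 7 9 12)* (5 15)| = 20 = |(0 7 9 12)(5 11 10 8 15)|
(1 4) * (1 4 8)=(1 8)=[0, 8, 2, 3, 4, 5, 6, 7, 1]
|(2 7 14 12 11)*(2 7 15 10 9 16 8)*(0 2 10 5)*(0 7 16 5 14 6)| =13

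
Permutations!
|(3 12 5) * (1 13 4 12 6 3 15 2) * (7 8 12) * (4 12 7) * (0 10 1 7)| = |(0 10 1 13 12 5 15 2 7 8)(3 6)| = 10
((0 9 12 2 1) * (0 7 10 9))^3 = (1 9)(2 10)(7 12)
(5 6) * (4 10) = [0, 1, 2, 3, 10, 6, 5, 7, 8, 9, 4] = (4 10)(5 6)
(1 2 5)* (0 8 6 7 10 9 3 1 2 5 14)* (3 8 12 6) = (0 12 6 7 10 9 8 3 1 5 2 14) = [12, 5, 14, 1, 4, 2, 7, 10, 3, 8, 9, 11, 6, 13, 0]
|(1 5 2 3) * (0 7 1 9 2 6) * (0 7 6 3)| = 8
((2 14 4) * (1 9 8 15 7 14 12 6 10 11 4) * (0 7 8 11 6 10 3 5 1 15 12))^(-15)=(15)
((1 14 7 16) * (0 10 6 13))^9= (0 10 6 13)(1 14 7 16)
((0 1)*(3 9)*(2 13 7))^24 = (13)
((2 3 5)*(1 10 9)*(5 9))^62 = (1 5 3)(2 9 10)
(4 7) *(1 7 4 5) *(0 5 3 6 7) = [5, 0, 2, 6, 4, 1, 7, 3] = (0 5 1)(3 6 7)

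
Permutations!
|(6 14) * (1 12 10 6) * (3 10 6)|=|(1 12 6 14)(3 10)|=4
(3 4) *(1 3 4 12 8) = (1 3 12 8) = [0, 3, 2, 12, 4, 5, 6, 7, 1, 9, 10, 11, 8]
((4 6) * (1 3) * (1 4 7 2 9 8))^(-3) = (1 2 4 8 7 3 9 6)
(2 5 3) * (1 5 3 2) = (1 5 2 3) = [0, 5, 3, 1, 4, 2]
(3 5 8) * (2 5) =(2 5 8 3) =[0, 1, 5, 2, 4, 8, 6, 7, 3]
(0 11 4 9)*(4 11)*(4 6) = (11)(0 6 4 9) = [6, 1, 2, 3, 9, 5, 4, 7, 8, 0, 10, 11]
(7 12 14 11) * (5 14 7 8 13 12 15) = (5 14 11 8 13 12 7 15) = [0, 1, 2, 3, 4, 14, 6, 15, 13, 9, 10, 8, 7, 12, 11, 5]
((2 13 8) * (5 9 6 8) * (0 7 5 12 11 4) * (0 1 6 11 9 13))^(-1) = ((0 7 5 13 12 9 11 4 1 6 8 2))^(-1) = (0 2 8 6 1 4 11 9 12 13 5 7)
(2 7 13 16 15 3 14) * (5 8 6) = (2 7 13 16 15 3 14)(5 8 6) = [0, 1, 7, 14, 4, 8, 5, 13, 6, 9, 10, 11, 12, 16, 2, 3, 15]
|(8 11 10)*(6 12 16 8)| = |(6 12 16 8 11 10)| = 6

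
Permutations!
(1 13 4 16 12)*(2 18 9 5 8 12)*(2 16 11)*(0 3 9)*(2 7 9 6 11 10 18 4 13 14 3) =(0 2 4 10 18)(1 14 3 6 11 7 9 5 8 12) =[2, 14, 4, 6, 10, 8, 11, 9, 12, 5, 18, 7, 1, 13, 3, 15, 16, 17, 0]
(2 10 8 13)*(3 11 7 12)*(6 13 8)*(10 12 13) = (2 12 3 11 7 13)(6 10) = [0, 1, 12, 11, 4, 5, 10, 13, 8, 9, 6, 7, 3, 2]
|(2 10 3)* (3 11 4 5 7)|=7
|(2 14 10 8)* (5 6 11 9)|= |(2 14 10 8)(5 6 11 9)|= 4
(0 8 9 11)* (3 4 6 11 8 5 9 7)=(0 5 9 8 7 3 4 6 11)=[5, 1, 2, 4, 6, 9, 11, 3, 7, 8, 10, 0]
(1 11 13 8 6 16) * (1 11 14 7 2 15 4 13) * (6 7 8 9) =[0, 14, 15, 3, 13, 5, 16, 2, 7, 6, 10, 1, 12, 9, 8, 4, 11] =(1 14 8 7 2 15 4 13 9 6 16 11)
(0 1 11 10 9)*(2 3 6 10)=(0 1 11 2 3 6 10 9)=[1, 11, 3, 6, 4, 5, 10, 7, 8, 0, 9, 2]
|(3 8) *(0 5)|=|(0 5)(3 8)|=2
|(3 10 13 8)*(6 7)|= |(3 10 13 8)(6 7)|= 4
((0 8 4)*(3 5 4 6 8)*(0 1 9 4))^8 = ((0 3 5)(1 9 4)(6 8))^8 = (0 5 3)(1 4 9)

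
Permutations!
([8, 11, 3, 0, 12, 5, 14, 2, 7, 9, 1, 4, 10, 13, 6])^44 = [3, 10, 7, 2, 11, 5, 6, 8, 0, 9, 12, 1, 4, 13, 14]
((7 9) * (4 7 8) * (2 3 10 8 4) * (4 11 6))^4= ((2 3 10 8)(4 7 9 11 6))^4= (4 6 11 9 7)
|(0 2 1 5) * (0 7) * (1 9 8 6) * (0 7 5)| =6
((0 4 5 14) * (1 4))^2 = ((0 1 4 5 14))^2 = (0 4 14 1 5)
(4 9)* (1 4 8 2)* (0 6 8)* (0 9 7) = (9)(0 6 8 2 1 4 7) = [6, 4, 1, 3, 7, 5, 8, 0, 2, 9]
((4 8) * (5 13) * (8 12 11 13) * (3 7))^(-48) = (13)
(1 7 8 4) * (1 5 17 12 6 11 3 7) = (3 7 8 4 5 17 12 6 11) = [0, 1, 2, 7, 5, 17, 11, 8, 4, 9, 10, 3, 6, 13, 14, 15, 16, 12]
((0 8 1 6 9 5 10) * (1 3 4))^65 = ((0 8 3 4 1 6 9 5 10))^65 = (0 3 1 9 10 8 4 6 5)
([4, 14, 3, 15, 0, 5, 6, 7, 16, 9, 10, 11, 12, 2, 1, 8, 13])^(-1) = [4, 14, 13, 2, 0, 5, 6, 7, 15, 9, 10, 11, 12, 16, 1, 3, 8]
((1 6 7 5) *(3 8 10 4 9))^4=((1 6 7 5)(3 8 10 4 9))^4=(3 9 4 10 8)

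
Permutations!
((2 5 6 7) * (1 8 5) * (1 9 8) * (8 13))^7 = ((2 9 13 8 5 6 7))^7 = (13)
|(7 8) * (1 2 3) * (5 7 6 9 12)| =|(1 2 3)(5 7 8 6 9 12)| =6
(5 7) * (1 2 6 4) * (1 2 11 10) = (1 11 10)(2 6 4)(5 7) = [0, 11, 6, 3, 2, 7, 4, 5, 8, 9, 1, 10]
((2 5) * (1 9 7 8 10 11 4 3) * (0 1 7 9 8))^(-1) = ((0 1 8 10 11 4 3 7)(2 5))^(-1) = (0 7 3 4 11 10 8 1)(2 5)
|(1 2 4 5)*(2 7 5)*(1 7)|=|(2 4)(5 7)|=2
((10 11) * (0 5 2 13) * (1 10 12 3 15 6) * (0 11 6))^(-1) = ((0 5 2 13 11 12 3 15)(1 10 6))^(-1) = (0 15 3 12 11 13 2 5)(1 6 10)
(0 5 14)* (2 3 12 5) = [2, 1, 3, 12, 4, 14, 6, 7, 8, 9, 10, 11, 5, 13, 0] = (0 2 3 12 5 14)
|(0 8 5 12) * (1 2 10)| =|(0 8 5 12)(1 2 10)| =12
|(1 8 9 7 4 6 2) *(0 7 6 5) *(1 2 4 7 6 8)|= 4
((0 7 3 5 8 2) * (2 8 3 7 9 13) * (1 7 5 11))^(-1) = (0 2 13 9)(1 11 3 5 7) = ((0 9 13 2)(1 7 5 3 11))^(-1)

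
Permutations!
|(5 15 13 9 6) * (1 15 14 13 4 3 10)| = |(1 15 4 3 10)(5 14 13 9 6)| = 5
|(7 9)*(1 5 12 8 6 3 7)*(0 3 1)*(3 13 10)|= 30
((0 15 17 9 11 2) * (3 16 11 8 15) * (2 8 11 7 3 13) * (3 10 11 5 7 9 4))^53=((0 13 2)(3 16 9 5 7 10 11 8 15 17 4))^53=(0 2 13)(3 17 8 10 5 16 4 15 11 7 9)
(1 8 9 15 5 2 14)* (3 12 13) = (1 8 9 15 5 2 14)(3 12 13) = [0, 8, 14, 12, 4, 2, 6, 7, 9, 15, 10, 11, 13, 3, 1, 5]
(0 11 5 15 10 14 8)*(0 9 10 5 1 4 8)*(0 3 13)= (0 11 1 4 8 9 10 14 3 13)(5 15)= [11, 4, 2, 13, 8, 15, 6, 7, 9, 10, 14, 1, 12, 0, 3, 5]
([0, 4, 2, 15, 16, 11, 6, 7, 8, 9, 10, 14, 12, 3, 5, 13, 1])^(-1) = (1 16 4)(3 13 15)(5 14 11)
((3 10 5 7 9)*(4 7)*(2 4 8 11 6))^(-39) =(2 4 7 9 3 10 5 8 11 6)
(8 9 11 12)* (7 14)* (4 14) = (4 14 7)(8 9 11 12) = [0, 1, 2, 3, 14, 5, 6, 4, 9, 11, 10, 12, 8, 13, 7]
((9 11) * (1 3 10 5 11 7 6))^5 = (1 9 10 6 11 3 7 5)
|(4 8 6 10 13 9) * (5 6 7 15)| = |(4 8 7 15 5 6 10 13 9)| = 9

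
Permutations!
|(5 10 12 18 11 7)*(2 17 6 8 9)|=30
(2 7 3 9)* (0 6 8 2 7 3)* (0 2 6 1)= (0 1)(2 3 9 7)(6 8)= [1, 0, 3, 9, 4, 5, 8, 2, 6, 7]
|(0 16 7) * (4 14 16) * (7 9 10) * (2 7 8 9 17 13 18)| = |(0 4 14 16 17 13 18 2 7)(8 9 10)| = 9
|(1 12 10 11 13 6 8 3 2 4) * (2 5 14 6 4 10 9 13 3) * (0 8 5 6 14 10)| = |(14)(0 8 2)(1 12 9 13 4)(3 6 5 10 11)| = 15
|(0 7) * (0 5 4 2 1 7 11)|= |(0 11)(1 7 5 4 2)|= 10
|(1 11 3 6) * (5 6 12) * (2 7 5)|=8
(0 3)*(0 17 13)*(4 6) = [3, 1, 2, 17, 6, 5, 4, 7, 8, 9, 10, 11, 12, 0, 14, 15, 16, 13] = (0 3 17 13)(4 6)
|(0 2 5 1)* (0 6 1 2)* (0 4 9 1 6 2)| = 6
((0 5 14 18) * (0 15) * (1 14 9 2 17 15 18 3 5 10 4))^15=(18)(0 14 2 10 3 17 4 5 15 1 9)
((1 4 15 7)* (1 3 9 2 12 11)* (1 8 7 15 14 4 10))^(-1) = ((15)(1 10)(2 12 11 8 7 3 9)(4 14))^(-1) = (15)(1 10)(2 9 3 7 8 11 12)(4 14)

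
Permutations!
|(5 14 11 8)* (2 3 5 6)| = |(2 3 5 14 11 8 6)| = 7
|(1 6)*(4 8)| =2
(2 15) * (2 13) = (2 15 13) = [0, 1, 15, 3, 4, 5, 6, 7, 8, 9, 10, 11, 12, 2, 14, 13]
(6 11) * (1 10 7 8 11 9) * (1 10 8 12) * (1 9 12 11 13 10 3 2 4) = (1 8 13 10 7 11 6 12 9 3 2 4) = [0, 8, 4, 2, 1, 5, 12, 11, 13, 3, 7, 6, 9, 10]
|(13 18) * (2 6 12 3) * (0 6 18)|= 7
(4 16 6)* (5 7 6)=(4 16 5 7 6)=[0, 1, 2, 3, 16, 7, 4, 6, 8, 9, 10, 11, 12, 13, 14, 15, 5]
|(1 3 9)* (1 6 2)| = 5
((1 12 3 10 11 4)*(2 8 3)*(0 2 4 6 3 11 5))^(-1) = ((0 2 8 11 6 3 10 5)(1 12 4))^(-1) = (0 5 10 3 6 11 8 2)(1 4 12)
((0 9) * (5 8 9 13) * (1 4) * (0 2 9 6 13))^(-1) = ((1 4)(2 9)(5 8 6 13))^(-1) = (1 4)(2 9)(5 13 6 8)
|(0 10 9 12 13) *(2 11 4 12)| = |(0 10 9 2 11 4 12 13)| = 8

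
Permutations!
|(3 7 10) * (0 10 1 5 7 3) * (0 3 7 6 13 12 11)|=10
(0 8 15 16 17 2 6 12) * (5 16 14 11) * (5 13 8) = (0 5 16 17 2 6 12)(8 15 14 11 13) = [5, 1, 6, 3, 4, 16, 12, 7, 15, 9, 10, 13, 0, 8, 11, 14, 17, 2]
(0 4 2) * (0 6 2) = (0 4)(2 6) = [4, 1, 6, 3, 0, 5, 2]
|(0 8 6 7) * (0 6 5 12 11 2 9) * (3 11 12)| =14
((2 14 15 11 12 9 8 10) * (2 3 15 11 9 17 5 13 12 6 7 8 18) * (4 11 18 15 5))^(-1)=(2 18 14)(3 10 8 7 6 11 4 17 12 13 5)(9 15)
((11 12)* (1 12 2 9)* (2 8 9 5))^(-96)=(1 9 8 11 12)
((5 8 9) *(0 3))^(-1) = ((0 3)(5 8 9))^(-1) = (0 3)(5 9 8)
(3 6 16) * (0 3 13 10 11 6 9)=(0 3 9)(6 16 13 10 11)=[3, 1, 2, 9, 4, 5, 16, 7, 8, 0, 11, 6, 12, 10, 14, 15, 13]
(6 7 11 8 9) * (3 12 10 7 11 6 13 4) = [0, 1, 2, 12, 3, 5, 11, 6, 9, 13, 7, 8, 10, 4] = (3 12 10 7 6 11 8 9 13 4)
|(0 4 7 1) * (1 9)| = |(0 4 7 9 1)| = 5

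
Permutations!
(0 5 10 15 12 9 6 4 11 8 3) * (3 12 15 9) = (15)(0 5 10 9 6 4 11 8 12 3) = [5, 1, 2, 0, 11, 10, 4, 7, 12, 6, 9, 8, 3, 13, 14, 15]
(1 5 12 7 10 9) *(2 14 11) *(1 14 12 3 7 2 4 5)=(2 12)(3 7 10 9 14 11 4 5)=[0, 1, 12, 7, 5, 3, 6, 10, 8, 14, 9, 4, 2, 13, 11]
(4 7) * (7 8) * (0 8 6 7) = (0 8)(4 6 7) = [8, 1, 2, 3, 6, 5, 7, 4, 0]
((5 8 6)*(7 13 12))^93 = (13)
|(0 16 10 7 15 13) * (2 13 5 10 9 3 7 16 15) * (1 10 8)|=12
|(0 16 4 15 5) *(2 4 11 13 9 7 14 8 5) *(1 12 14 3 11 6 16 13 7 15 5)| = |(0 13 9 15 2 4 5)(1 12 14 8)(3 11 7)(6 16)| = 84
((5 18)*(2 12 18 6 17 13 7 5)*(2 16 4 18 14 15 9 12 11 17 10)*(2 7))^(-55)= ((2 11 17 13)(4 18 16)(5 6 10 7)(9 12 14 15))^(-55)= (2 11 17 13)(4 16 18)(5 6 10 7)(9 12 14 15)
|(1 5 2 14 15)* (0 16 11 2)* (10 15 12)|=10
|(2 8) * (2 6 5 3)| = |(2 8 6 5 3)| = 5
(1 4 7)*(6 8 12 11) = [0, 4, 2, 3, 7, 5, 8, 1, 12, 9, 10, 6, 11] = (1 4 7)(6 8 12 11)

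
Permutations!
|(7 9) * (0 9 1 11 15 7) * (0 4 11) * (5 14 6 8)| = |(0 9 4 11 15 7 1)(5 14 6 8)| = 28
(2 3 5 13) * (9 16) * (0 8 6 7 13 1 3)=(0 8 6 7 13 2)(1 3 5)(9 16)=[8, 3, 0, 5, 4, 1, 7, 13, 6, 16, 10, 11, 12, 2, 14, 15, 9]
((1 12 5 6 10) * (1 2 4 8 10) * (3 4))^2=(1 5)(2 4 10 3 8)(6 12)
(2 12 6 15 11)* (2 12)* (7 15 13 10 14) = (6 13 10 14 7 15 11 12) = [0, 1, 2, 3, 4, 5, 13, 15, 8, 9, 14, 12, 6, 10, 7, 11]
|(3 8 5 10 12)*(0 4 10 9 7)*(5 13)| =10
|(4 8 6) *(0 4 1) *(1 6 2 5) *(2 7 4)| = |(0 2 5 1)(4 8 7)| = 12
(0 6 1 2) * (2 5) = [6, 5, 0, 3, 4, 2, 1] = (0 6 1 5 2)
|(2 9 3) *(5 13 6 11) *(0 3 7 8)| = 12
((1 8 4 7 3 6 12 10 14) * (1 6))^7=((1 8 4 7 3)(6 12 10 14))^7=(1 4 3 8 7)(6 14 10 12)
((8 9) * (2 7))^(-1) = ((2 7)(8 9))^(-1) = (2 7)(8 9)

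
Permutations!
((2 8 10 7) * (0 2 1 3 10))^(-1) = ((0 2 8)(1 3 10 7))^(-1) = (0 8 2)(1 7 10 3)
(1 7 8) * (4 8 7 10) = (1 10 4 8) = [0, 10, 2, 3, 8, 5, 6, 7, 1, 9, 4]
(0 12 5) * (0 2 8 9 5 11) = (0 12 11)(2 8 9 5) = [12, 1, 8, 3, 4, 2, 6, 7, 9, 5, 10, 0, 11]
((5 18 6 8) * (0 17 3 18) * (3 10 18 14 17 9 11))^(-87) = ((0 9 11 3 14 17 10 18 6 8 5))^(-87) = (0 9 11 3 14 17 10 18 6 8 5)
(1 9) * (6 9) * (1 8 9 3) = (1 6 3)(8 9) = [0, 6, 2, 1, 4, 5, 3, 7, 9, 8]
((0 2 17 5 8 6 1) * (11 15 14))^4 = ((0 2 17 5 8 6 1)(11 15 14))^4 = (0 8 2 6 17 1 5)(11 15 14)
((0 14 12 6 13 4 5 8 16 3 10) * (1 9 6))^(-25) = ((0 14 12 1 9 6 13 4 5 8 16 3 10))^(-25) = (0 14 12 1 9 6 13 4 5 8 16 3 10)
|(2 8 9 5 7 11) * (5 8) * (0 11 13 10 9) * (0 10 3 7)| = 12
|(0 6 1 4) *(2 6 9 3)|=7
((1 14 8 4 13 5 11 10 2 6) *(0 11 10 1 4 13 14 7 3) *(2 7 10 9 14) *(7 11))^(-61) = (0 3 7)(1 11 10)(2 4 6)(5 13 8 14 9)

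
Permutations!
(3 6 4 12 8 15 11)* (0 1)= (0 1)(3 6 4 12 8 15 11)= [1, 0, 2, 6, 12, 5, 4, 7, 15, 9, 10, 3, 8, 13, 14, 11]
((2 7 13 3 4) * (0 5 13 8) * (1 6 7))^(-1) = (0 8 7 6 1 2 4 3 13 5) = ((0 5 13 3 4 2 1 6 7 8))^(-1)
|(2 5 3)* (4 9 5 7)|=|(2 7 4 9 5 3)|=6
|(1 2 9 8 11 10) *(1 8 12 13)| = 15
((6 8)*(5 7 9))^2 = ((5 7 9)(6 8))^2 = (5 9 7)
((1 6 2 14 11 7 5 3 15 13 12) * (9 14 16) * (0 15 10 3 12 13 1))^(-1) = (0 12 5 7 11 14 9 16 2 6 1 15)(3 10)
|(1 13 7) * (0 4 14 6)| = 12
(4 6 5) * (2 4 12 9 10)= (2 4 6 5 12 9 10)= [0, 1, 4, 3, 6, 12, 5, 7, 8, 10, 2, 11, 9]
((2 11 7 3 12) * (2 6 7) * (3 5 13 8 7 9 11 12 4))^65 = ((2 12 6 9 11)(3 4)(5 13 8 7))^65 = (3 4)(5 13 8 7)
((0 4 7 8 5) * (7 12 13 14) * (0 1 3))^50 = (14)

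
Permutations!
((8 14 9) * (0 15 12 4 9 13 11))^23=((0 15 12 4 9 8 14 13 11))^23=(0 8 15 14 12 13 4 11 9)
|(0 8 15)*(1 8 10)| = 5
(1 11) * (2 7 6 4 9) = (1 11)(2 7 6 4 9) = [0, 11, 7, 3, 9, 5, 4, 6, 8, 2, 10, 1]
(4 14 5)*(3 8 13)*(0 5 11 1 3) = (0 5 4 14 11 1 3 8 13) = [5, 3, 2, 8, 14, 4, 6, 7, 13, 9, 10, 1, 12, 0, 11]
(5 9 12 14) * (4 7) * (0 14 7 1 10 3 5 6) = [14, 10, 2, 5, 1, 9, 0, 4, 8, 12, 3, 11, 7, 13, 6] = (0 14 6)(1 10 3 5 9 12 7 4)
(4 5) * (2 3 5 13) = (2 3 5 4 13) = [0, 1, 3, 5, 13, 4, 6, 7, 8, 9, 10, 11, 12, 2]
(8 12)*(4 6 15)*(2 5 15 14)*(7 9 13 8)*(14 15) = (2 5 14)(4 6 15)(7 9 13 8 12) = [0, 1, 5, 3, 6, 14, 15, 9, 12, 13, 10, 11, 7, 8, 2, 4]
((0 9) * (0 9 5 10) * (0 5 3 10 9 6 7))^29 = (0 3 10 5 9 6 7)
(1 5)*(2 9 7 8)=(1 5)(2 9 7 8)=[0, 5, 9, 3, 4, 1, 6, 8, 2, 7]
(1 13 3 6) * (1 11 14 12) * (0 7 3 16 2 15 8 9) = (0 7 3 6 11 14 12 1 13 16 2 15 8 9) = [7, 13, 15, 6, 4, 5, 11, 3, 9, 0, 10, 14, 1, 16, 12, 8, 2]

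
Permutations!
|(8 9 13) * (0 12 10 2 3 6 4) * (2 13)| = |(0 12 10 13 8 9 2 3 6 4)| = 10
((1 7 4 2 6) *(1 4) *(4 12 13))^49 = (1 7)(2 4 13 12 6)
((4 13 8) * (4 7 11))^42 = ((4 13 8 7 11))^42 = (4 8 11 13 7)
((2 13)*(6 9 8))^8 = ((2 13)(6 9 8))^8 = (13)(6 8 9)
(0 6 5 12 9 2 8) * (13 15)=[6, 1, 8, 3, 4, 12, 5, 7, 0, 2, 10, 11, 9, 15, 14, 13]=(0 6 5 12 9 2 8)(13 15)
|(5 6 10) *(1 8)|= 6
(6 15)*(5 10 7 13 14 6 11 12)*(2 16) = (2 16)(5 10 7 13 14 6 15 11 12) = [0, 1, 16, 3, 4, 10, 15, 13, 8, 9, 7, 12, 5, 14, 6, 11, 2]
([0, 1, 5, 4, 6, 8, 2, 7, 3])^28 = [0, 1, 4, 5, 8, 6, 3, 7, 2]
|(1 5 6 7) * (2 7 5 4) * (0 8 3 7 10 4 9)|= 6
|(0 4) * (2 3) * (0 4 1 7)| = 6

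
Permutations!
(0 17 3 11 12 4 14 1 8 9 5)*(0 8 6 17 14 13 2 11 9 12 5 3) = (0 14 1 6 17)(2 11 5 8 12 4 13)(3 9) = [14, 6, 11, 9, 13, 8, 17, 7, 12, 3, 10, 5, 4, 2, 1, 15, 16, 0]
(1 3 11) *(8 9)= [0, 3, 2, 11, 4, 5, 6, 7, 9, 8, 10, 1]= (1 3 11)(8 9)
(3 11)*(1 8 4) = (1 8 4)(3 11) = [0, 8, 2, 11, 1, 5, 6, 7, 4, 9, 10, 3]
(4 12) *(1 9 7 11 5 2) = [0, 9, 1, 3, 12, 2, 6, 11, 8, 7, 10, 5, 4] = (1 9 7 11 5 2)(4 12)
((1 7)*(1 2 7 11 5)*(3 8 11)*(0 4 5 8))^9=(0 3 1 5 4)(2 7)(8 11)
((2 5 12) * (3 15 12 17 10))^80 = (2 10 12 17 15 5 3)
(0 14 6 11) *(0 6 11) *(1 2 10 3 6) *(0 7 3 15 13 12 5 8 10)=(0 14 11 1 2)(3 6 7)(5 8 10 15 13 12)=[14, 2, 0, 6, 4, 8, 7, 3, 10, 9, 15, 1, 5, 12, 11, 13]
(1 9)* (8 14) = (1 9)(8 14) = [0, 9, 2, 3, 4, 5, 6, 7, 14, 1, 10, 11, 12, 13, 8]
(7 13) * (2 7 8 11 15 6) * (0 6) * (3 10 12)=(0 6 2 7 13 8 11 15)(3 10 12)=[6, 1, 7, 10, 4, 5, 2, 13, 11, 9, 12, 15, 3, 8, 14, 0]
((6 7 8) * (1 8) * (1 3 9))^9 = (1 7)(3 8)(6 9)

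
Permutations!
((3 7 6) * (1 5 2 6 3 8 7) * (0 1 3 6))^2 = ((0 1 5 2)(6 8 7))^2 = (0 5)(1 2)(6 7 8)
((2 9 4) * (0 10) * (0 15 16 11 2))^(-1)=((0 10 15 16 11 2 9 4))^(-1)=(0 4 9 2 11 16 15 10)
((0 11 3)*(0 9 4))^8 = ((0 11 3 9 4))^8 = (0 9 11 4 3)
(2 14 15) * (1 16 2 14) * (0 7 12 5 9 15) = (0 7 12 5 9 15 14)(1 16 2) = [7, 16, 1, 3, 4, 9, 6, 12, 8, 15, 10, 11, 5, 13, 0, 14, 2]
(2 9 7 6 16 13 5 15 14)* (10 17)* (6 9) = (2 6 16 13 5 15 14)(7 9)(10 17) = [0, 1, 6, 3, 4, 15, 16, 9, 8, 7, 17, 11, 12, 5, 2, 14, 13, 10]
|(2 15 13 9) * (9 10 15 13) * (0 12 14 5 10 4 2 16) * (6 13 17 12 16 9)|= |(0 16)(2 17 12 14 5 10 15 6 13 4)|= 10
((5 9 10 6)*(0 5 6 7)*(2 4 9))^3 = (0 4 7 2 10 5 9)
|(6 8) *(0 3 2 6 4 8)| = 4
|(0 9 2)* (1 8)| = |(0 9 2)(1 8)| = 6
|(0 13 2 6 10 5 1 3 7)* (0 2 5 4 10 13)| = 14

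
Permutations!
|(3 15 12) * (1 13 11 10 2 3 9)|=|(1 13 11 10 2 3 15 12 9)|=9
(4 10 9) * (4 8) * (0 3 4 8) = [3, 1, 2, 4, 10, 5, 6, 7, 8, 0, 9] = (0 3 4 10 9)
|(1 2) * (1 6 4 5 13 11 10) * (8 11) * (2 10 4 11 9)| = 8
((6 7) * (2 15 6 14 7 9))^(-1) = ((2 15 6 9)(7 14))^(-1) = (2 9 6 15)(7 14)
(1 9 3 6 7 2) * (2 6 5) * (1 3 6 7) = [0, 9, 3, 5, 4, 2, 1, 7, 8, 6] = (1 9 6)(2 3 5)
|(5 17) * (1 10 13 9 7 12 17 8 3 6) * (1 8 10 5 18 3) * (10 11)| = 13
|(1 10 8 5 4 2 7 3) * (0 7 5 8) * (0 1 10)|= 15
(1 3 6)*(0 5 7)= (0 5 7)(1 3 6)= [5, 3, 2, 6, 4, 7, 1, 0]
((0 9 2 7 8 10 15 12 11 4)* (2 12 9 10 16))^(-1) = ((0 10 15 9 12 11 4)(2 7 8 16))^(-1) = (0 4 11 12 9 15 10)(2 16 8 7)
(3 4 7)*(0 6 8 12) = [6, 1, 2, 4, 7, 5, 8, 3, 12, 9, 10, 11, 0] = (0 6 8 12)(3 4 7)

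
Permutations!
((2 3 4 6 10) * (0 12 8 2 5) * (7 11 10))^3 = ((0 12 8 2 3 4 6 7 11 10 5))^3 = (0 2 6 10 12 3 7 5 8 4 11)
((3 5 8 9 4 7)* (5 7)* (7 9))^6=((3 9 4 5 8 7))^6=(9)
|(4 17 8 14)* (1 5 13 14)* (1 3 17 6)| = 6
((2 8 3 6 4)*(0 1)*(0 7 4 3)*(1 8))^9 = ((0 8)(1 7 4 2)(3 6))^9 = (0 8)(1 7 4 2)(3 6)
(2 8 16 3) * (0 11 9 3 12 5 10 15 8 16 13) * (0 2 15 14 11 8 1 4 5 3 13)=(0 8)(1 4 5 10 14 11 9 13 2 16 12 3 15)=[8, 4, 16, 15, 5, 10, 6, 7, 0, 13, 14, 9, 3, 2, 11, 1, 12]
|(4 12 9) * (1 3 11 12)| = 6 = |(1 3 11 12 9 4)|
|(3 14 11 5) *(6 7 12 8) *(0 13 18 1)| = |(0 13 18 1)(3 14 11 5)(6 7 12 8)| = 4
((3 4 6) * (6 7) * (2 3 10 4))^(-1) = (2 3)(4 10 6 7)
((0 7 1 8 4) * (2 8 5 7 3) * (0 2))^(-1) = (0 3)(1 7 5)(2 4 8)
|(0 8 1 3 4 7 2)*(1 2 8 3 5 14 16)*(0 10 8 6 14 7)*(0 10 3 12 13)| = |(0 12 13)(1 5 7 6 14 16)(2 3 4 10 8)| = 30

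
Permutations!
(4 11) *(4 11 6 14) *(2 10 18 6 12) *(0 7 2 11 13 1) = [7, 0, 10, 3, 12, 5, 14, 2, 8, 9, 18, 13, 11, 1, 4, 15, 16, 17, 6] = (0 7 2 10 18 6 14 4 12 11 13 1)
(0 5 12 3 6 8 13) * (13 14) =(0 5 12 3 6 8 14 13) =[5, 1, 2, 6, 4, 12, 8, 7, 14, 9, 10, 11, 3, 0, 13]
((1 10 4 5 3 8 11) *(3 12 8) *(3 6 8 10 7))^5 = (1 11 8 6 3 7)(4 5 12 10)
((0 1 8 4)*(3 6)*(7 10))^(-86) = ((0 1 8 4)(3 6)(7 10))^(-86) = (10)(0 8)(1 4)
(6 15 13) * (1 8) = (1 8)(6 15 13) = [0, 8, 2, 3, 4, 5, 15, 7, 1, 9, 10, 11, 12, 6, 14, 13]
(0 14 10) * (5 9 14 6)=(0 6 5 9 14 10)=[6, 1, 2, 3, 4, 9, 5, 7, 8, 14, 0, 11, 12, 13, 10]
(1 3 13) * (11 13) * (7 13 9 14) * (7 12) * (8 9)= (1 3 11 8 9 14 12 7 13)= [0, 3, 2, 11, 4, 5, 6, 13, 9, 14, 10, 8, 7, 1, 12]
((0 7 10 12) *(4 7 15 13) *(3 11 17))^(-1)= ((0 15 13 4 7 10 12)(3 11 17))^(-1)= (0 12 10 7 4 13 15)(3 17 11)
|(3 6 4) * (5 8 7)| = 3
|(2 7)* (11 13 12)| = 6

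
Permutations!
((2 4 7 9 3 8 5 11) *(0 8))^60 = (0 7 11)(2 8 9)(3 4 5)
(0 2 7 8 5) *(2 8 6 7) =(0 8 5)(6 7) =[8, 1, 2, 3, 4, 0, 7, 6, 5]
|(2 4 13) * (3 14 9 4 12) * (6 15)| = 14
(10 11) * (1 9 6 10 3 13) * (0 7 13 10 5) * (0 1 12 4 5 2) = (0 7 13 12 4 5 1 9 6 2)(3 10 11) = [7, 9, 0, 10, 5, 1, 2, 13, 8, 6, 11, 3, 4, 12]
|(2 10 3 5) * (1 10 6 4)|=7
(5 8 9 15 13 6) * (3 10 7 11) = (3 10 7 11)(5 8 9 15 13 6) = [0, 1, 2, 10, 4, 8, 5, 11, 9, 15, 7, 3, 12, 6, 14, 13]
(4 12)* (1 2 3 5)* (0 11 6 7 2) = [11, 0, 3, 5, 12, 1, 7, 2, 8, 9, 10, 6, 4] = (0 11 6 7 2 3 5 1)(4 12)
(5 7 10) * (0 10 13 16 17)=(0 10 5 7 13 16 17)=[10, 1, 2, 3, 4, 7, 6, 13, 8, 9, 5, 11, 12, 16, 14, 15, 17, 0]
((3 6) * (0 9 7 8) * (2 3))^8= (9)(2 6 3)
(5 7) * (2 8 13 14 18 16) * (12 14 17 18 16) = [0, 1, 8, 3, 4, 7, 6, 5, 13, 9, 10, 11, 14, 17, 16, 15, 2, 18, 12] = (2 8 13 17 18 12 14 16)(5 7)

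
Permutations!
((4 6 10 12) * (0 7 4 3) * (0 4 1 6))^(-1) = (0 4 3 12 10 6 1 7)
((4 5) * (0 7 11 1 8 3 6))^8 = (0 7 11 1 8 3 6)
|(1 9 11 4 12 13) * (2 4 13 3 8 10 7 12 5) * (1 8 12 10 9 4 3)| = 12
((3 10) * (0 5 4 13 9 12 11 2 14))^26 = (0 14 2 11 12 9 13 4 5)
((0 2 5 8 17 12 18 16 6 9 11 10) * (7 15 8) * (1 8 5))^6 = (0 18)(1 6)(2 16)(8 9)(10 12)(11 17)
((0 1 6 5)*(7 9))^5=(0 1 6 5)(7 9)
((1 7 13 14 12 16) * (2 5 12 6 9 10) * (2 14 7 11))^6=((1 11 2 5 12 16)(6 9 10 14)(7 13))^6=(16)(6 10)(9 14)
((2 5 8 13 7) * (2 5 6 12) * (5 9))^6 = ((2 6 12)(5 8 13 7 9))^6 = (5 8 13 7 9)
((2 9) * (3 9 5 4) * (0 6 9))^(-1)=((0 6 9 2 5 4 3))^(-1)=(0 3 4 5 2 9 6)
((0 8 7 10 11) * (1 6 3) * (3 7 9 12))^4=((0 8 9 12 3 1 6 7 10 11))^4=(0 3 10 9 6)(1 11 12 7 8)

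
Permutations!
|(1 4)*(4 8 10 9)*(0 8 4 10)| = 2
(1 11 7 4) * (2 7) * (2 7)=(1 11 7 4)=[0, 11, 2, 3, 1, 5, 6, 4, 8, 9, 10, 7]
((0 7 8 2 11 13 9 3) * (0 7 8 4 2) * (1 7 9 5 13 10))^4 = (13)(1 11 4)(2 7 10)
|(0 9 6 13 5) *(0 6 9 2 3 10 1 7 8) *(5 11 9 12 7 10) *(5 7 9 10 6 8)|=30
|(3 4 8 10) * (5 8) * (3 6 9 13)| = |(3 4 5 8 10 6 9 13)| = 8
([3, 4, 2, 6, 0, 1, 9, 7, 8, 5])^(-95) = (0 9 4 6 1 3 5)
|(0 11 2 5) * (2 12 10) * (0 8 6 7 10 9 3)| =30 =|(0 11 12 9 3)(2 5 8 6 7 10)|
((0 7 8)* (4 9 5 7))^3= (0 5)(4 7)(8 9)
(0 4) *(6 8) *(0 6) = (0 4 6 8) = [4, 1, 2, 3, 6, 5, 8, 7, 0]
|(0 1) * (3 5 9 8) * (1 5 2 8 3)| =7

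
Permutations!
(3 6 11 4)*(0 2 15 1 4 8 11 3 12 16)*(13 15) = (0 2 13 15 1 4 12 16)(3 6)(8 11) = [2, 4, 13, 6, 12, 5, 3, 7, 11, 9, 10, 8, 16, 15, 14, 1, 0]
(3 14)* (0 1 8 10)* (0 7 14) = (0 1 8 10 7 14 3) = [1, 8, 2, 0, 4, 5, 6, 14, 10, 9, 7, 11, 12, 13, 3]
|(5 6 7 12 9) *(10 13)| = 10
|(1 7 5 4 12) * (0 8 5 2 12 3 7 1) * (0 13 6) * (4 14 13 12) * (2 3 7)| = 12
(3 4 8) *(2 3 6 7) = (2 3 4 8 6 7) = [0, 1, 3, 4, 8, 5, 7, 2, 6]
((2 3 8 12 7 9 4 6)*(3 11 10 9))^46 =(2 4 10)(3 12)(6 9 11)(7 8)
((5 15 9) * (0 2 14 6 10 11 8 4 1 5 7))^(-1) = (0 7 9 15 5 1 4 8 11 10 6 14 2) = ((0 2 14 6 10 11 8 4 1 5 15 9 7))^(-1)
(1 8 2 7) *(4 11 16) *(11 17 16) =(1 8 2 7)(4 17 16) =[0, 8, 7, 3, 17, 5, 6, 1, 2, 9, 10, 11, 12, 13, 14, 15, 4, 16]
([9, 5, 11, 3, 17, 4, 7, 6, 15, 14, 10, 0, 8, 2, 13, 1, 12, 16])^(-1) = (0 11 2 13 14 9)(1 15 8 12 16 17 4 5)(6 7)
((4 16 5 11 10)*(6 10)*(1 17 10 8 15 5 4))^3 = ((1 17 10)(4 16)(5 11 6 8 15))^3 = (17)(4 16)(5 8 11 15 6)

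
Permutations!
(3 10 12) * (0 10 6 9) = (0 10 12 3 6 9) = [10, 1, 2, 6, 4, 5, 9, 7, 8, 0, 12, 11, 3]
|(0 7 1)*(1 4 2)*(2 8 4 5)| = |(0 7 5 2 1)(4 8)| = 10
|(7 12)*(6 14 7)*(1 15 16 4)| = 4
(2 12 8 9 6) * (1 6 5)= (1 6 2 12 8 9 5)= [0, 6, 12, 3, 4, 1, 2, 7, 9, 5, 10, 11, 8]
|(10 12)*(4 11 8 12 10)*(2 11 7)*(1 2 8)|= 12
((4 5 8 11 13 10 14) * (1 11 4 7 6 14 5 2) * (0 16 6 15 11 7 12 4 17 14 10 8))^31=((0 16 6 10 5)(1 7 15 11 13 8 17 14 12 4 2))^31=(0 16 6 10 5)(1 4 14 8 11 7 2 12 17 13 15)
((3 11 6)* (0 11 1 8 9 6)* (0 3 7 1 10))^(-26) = ((0 11 3 10)(1 8 9 6 7))^(-26) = (0 3)(1 7 6 9 8)(10 11)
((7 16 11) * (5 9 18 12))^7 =((5 9 18 12)(7 16 11))^7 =(5 12 18 9)(7 16 11)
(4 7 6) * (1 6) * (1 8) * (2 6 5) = [0, 5, 6, 3, 7, 2, 4, 8, 1] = (1 5 2 6 4 7 8)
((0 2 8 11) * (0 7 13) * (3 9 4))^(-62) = ((0 2 8 11 7 13)(3 9 4))^(-62) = (0 7 8)(2 13 11)(3 9 4)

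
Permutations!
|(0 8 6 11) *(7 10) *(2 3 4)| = |(0 8 6 11)(2 3 4)(7 10)| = 12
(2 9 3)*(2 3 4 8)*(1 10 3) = (1 10 3)(2 9 4 8) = [0, 10, 9, 1, 8, 5, 6, 7, 2, 4, 3]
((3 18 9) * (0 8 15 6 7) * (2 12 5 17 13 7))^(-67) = (0 6 5 7 15 12 13 8 2 17)(3 9 18)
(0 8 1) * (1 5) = (0 8 5 1) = [8, 0, 2, 3, 4, 1, 6, 7, 5]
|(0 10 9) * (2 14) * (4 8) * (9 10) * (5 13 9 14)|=6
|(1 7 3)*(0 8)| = 6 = |(0 8)(1 7 3)|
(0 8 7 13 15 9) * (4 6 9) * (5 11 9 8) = (0 5 11 9)(4 6 8 7 13 15) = [5, 1, 2, 3, 6, 11, 8, 13, 7, 0, 10, 9, 12, 15, 14, 4]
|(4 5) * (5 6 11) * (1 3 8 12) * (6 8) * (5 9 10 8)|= 8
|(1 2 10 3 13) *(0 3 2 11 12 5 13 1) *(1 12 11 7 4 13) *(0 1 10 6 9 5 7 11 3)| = |(1 11 3 12 7 4 13)(2 6 9 5 10)| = 35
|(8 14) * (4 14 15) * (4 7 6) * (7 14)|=|(4 7 6)(8 15 14)|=3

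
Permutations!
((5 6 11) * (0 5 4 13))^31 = (0 5 6 11 4 13)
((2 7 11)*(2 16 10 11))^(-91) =((2 7)(10 11 16))^(-91) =(2 7)(10 16 11)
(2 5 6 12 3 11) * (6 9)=(2 5 9 6 12 3 11)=[0, 1, 5, 11, 4, 9, 12, 7, 8, 6, 10, 2, 3]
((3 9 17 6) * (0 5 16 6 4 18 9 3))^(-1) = ((0 5 16 6)(4 18 9 17))^(-1) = (0 6 16 5)(4 17 9 18)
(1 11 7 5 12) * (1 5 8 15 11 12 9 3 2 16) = (1 12 5 9 3 2 16)(7 8 15 11) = [0, 12, 16, 2, 4, 9, 6, 8, 15, 3, 10, 7, 5, 13, 14, 11, 1]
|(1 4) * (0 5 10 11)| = 4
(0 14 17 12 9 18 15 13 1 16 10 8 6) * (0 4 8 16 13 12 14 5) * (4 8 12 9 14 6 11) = (0 5)(1 13)(4 12 14 17 6 8 11)(9 18 15)(10 16) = [5, 13, 2, 3, 12, 0, 8, 7, 11, 18, 16, 4, 14, 1, 17, 9, 10, 6, 15]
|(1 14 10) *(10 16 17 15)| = 6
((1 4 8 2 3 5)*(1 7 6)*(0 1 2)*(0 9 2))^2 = ((0 1 4 8 9 2 3 5 7 6))^2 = (0 4 9 3 7)(1 8 2 5 6)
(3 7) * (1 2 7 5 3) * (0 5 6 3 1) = (0 5 1 2 7)(3 6) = [5, 2, 7, 6, 4, 1, 3, 0]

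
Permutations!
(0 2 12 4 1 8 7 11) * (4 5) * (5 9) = (0 2 12 9 5 4 1 8 7 11) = [2, 8, 12, 3, 1, 4, 6, 11, 7, 5, 10, 0, 9]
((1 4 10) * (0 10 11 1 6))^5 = (0 6 10)(1 11 4)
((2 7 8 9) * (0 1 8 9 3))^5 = (0 1 8 3)(2 9 7)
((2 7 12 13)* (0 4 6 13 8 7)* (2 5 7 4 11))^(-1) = ((0 11 2)(4 6 13 5 7 12 8))^(-1) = (0 2 11)(4 8 12 7 5 13 6)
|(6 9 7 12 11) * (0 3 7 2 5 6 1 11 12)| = |(12)(0 3 7)(1 11)(2 5 6 9)| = 12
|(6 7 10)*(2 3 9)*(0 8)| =6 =|(0 8)(2 3 9)(6 7 10)|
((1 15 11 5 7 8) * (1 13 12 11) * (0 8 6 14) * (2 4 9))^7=(0 6 5 12 8 14 7 11 13)(1 15)(2 4 9)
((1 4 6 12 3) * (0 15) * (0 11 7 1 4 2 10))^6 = ((0 15 11 7 1 2 10)(3 4 6 12))^6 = (0 10 2 1 7 11 15)(3 6)(4 12)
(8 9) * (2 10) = (2 10)(8 9) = [0, 1, 10, 3, 4, 5, 6, 7, 9, 8, 2]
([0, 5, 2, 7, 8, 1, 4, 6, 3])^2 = [0, 1, 2, 6, 3, 5, 8, 4, 7]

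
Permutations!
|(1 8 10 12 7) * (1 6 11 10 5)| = 15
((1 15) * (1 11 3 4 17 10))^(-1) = (1 10 17 4 3 11 15)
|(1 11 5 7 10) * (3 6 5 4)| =8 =|(1 11 4 3 6 5 7 10)|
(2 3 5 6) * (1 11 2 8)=(1 11 2 3 5 6 8)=[0, 11, 3, 5, 4, 6, 8, 7, 1, 9, 10, 2]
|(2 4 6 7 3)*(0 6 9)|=|(0 6 7 3 2 4 9)|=7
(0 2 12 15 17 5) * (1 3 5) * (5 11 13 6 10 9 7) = (0 2 12 15 17 1 3 11 13 6 10 9 7 5) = [2, 3, 12, 11, 4, 0, 10, 5, 8, 7, 9, 13, 15, 6, 14, 17, 16, 1]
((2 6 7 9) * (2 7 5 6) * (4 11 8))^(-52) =((4 11 8)(5 6)(7 9))^(-52) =(4 8 11)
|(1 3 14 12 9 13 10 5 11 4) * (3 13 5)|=|(1 13 10 3 14 12 9 5 11 4)|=10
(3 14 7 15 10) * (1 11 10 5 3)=(1 11 10)(3 14 7 15 5)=[0, 11, 2, 14, 4, 3, 6, 15, 8, 9, 1, 10, 12, 13, 7, 5]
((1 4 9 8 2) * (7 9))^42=((1 4 7 9 8 2))^42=(9)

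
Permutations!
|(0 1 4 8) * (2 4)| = 5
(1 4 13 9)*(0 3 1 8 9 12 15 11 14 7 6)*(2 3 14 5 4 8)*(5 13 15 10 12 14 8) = (0 8 9 2 3 1 5 4 15 11 13 14 7 6)(10 12) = [8, 5, 3, 1, 15, 4, 0, 6, 9, 2, 12, 13, 10, 14, 7, 11]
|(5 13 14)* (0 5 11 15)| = |(0 5 13 14 11 15)| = 6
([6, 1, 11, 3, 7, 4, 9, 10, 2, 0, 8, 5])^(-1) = (0 9 6)(2 8 10 7 4 5 11)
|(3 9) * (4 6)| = 2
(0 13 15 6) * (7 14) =(0 13 15 6)(7 14) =[13, 1, 2, 3, 4, 5, 0, 14, 8, 9, 10, 11, 12, 15, 7, 6]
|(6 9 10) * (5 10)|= |(5 10 6 9)|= 4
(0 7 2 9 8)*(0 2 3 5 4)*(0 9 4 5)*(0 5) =(0 7 3 5)(2 4 9 8) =[7, 1, 4, 5, 9, 0, 6, 3, 2, 8]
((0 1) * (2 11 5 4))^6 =((0 1)(2 11 5 4))^6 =(2 5)(4 11)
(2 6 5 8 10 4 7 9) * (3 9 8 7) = (2 6 5 7 8 10 4 3 9) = [0, 1, 6, 9, 3, 7, 5, 8, 10, 2, 4]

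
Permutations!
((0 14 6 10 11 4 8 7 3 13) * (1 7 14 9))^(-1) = (0 13 3 7 1 9)(4 11 10 6 14 8) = ((0 9 1 7 3 13)(4 8 14 6 10 11))^(-1)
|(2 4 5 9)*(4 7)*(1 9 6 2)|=10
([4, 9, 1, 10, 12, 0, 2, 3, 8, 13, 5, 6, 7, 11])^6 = [5, 1, 2, 7, 0, 10, 6, 12, 8, 9, 3, 11, 4, 13]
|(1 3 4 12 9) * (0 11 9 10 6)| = |(0 11 9 1 3 4 12 10 6)| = 9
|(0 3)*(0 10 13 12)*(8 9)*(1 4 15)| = 30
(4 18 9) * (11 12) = (4 18 9)(11 12) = [0, 1, 2, 3, 18, 5, 6, 7, 8, 4, 10, 12, 11, 13, 14, 15, 16, 17, 9]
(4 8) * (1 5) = (1 5)(4 8) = [0, 5, 2, 3, 8, 1, 6, 7, 4]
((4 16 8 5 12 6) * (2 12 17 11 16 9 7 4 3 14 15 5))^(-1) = (2 8 16 11 17 5 15 14 3 6 12)(4 7 9)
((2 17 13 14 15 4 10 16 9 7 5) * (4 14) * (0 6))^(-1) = (0 6)(2 5 7 9 16 10 4 13 17)(14 15)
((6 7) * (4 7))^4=(4 7 6)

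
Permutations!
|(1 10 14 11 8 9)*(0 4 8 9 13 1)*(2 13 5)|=|(0 4 8 5 2 13 1 10 14 11 9)|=11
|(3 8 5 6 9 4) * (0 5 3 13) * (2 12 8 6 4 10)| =28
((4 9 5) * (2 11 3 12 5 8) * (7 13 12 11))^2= (2 13 5 9)(4 8 7 12)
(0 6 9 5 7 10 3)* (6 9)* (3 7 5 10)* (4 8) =[9, 1, 2, 0, 8, 5, 6, 3, 4, 10, 7] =(0 9 10 7 3)(4 8)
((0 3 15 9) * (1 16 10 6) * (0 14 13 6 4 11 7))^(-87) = (0 14 16 7 9 1 11 15 6 4 3 13 10)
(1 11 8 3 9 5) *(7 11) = (1 7 11 8 3 9 5) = [0, 7, 2, 9, 4, 1, 6, 11, 3, 5, 10, 8]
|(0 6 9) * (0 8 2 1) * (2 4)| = 7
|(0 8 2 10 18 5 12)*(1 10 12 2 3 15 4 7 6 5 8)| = 13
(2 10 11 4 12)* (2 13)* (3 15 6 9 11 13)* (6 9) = (2 10 13)(3 15 9 11 4 12) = [0, 1, 10, 15, 12, 5, 6, 7, 8, 11, 13, 4, 3, 2, 14, 9]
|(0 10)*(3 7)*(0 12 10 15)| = 2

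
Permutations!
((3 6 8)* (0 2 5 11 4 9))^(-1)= ((0 2 5 11 4 9)(3 6 8))^(-1)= (0 9 4 11 5 2)(3 8 6)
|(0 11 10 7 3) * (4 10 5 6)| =8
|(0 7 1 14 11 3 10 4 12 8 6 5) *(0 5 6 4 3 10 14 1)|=|(0 7)(3 14 11 10)(4 12 8)|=12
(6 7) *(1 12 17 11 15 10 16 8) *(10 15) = [0, 12, 2, 3, 4, 5, 7, 6, 1, 9, 16, 10, 17, 13, 14, 15, 8, 11] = (1 12 17 11 10 16 8)(6 7)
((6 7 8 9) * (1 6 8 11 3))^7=(1 7 3 6 11)(8 9)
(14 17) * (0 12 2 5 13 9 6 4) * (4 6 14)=(0 12 2 5 13 9 14 17 4)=[12, 1, 5, 3, 0, 13, 6, 7, 8, 14, 10, 11, 2, 9, 17, 15, 16, 4]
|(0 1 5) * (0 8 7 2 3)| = |(0 1 5 8 7 2 3)| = 7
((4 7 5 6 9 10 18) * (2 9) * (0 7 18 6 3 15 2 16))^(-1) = (0 16 6 10 9 2 15 3 5 7)(4 18)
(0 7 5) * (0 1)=(0 7 5 1)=[7, 0, 2, 3, 4, 1, 6, 5]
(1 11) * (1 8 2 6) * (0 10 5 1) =(0 10 5 1 11 8 2 6) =[10, 11, 6, 3, 4, 1, 0, 7, 2, 9, 5, 8]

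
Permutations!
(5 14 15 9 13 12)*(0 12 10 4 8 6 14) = (0 12 5)(4 8 6 14 15 9 13 10) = [12, 1, 2, 3, 8, 0, 14, 7, 6, 13, 4, 11, 5, 10, 15, 9]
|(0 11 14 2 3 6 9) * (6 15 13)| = |(0 11 14 2 3 15 13 6 9)| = 9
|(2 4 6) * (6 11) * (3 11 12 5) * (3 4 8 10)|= 6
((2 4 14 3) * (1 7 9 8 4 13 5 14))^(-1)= ((1 7 9 8 4)(2 13 5 14 3))^(-1)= (1 4 8 9 7)(2 3 14 5 13)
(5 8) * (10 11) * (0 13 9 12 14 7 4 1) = [13, 0, 2, 3, 1, 8, 6, 4, 5, 12, 11, 10, 14, 9, 7] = (0 13 9 12 14 7 4 1)(5 8)(10 11)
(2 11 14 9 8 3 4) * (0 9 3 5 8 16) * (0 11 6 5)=(0 9 16 11 14 3 4 2 6 5 8)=[9, 1, 6, 4, 2, 8, 5, 7, 0, 16, 10, 14, 12, 13, 3, 15, 11]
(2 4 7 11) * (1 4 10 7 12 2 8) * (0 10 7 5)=(0 10 5)(1 4 12 2 7 11 8)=[10, 4, 7, 3, 12, 0, 6, 11, 1, 9, 5, 8, 2]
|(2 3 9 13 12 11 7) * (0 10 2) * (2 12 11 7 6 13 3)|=|(0 10 12 7)(3 9)(6 13 11)|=12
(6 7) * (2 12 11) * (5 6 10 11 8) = (2 12 8 5 6 7 10 11) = [0, 1, 12, 3, 4, 6, 7, 10, 5, 9, 11, 2, 8]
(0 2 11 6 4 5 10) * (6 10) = (0 2 11 10)(4 5 6) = [2, 1, 11, 3, 5, 6, 4, 7, 8, 9, 0, 10]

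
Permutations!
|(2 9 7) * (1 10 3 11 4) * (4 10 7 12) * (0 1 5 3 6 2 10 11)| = 11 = |(0 1 7 10 6 2 9 12 4 5 3)|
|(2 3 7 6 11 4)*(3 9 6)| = |(2 9 6 11 4)(3 7)| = 10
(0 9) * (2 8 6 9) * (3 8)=(0 2 3 8 6 9)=[2, 1, 3, 8, 4, 5, 9, 7, 6, 0]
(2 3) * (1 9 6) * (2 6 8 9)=[0, 2, 3, 6, 4, 5, 1, 7, 9, 8]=(1 2 3 6)(8 9)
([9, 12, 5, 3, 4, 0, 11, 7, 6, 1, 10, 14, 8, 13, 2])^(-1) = (0 5 2 14 11 6 8 12 1 9)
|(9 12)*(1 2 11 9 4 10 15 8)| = 9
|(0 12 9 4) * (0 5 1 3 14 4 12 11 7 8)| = |(0 11 7 8)(1 3 14 4 5)(9 12)| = 20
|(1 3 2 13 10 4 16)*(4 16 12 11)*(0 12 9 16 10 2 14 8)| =|(0 12 11 4 9 16 1 3 14 8)(2 13)| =10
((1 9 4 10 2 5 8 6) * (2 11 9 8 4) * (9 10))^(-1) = ((1 8 6)(2 5 4 9)(10 11))^(-1) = (1 6 8)(2 9 4 5)(10 11)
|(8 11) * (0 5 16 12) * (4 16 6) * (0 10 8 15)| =10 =|(0 5 6 4 16 12 10 8 11 15)|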